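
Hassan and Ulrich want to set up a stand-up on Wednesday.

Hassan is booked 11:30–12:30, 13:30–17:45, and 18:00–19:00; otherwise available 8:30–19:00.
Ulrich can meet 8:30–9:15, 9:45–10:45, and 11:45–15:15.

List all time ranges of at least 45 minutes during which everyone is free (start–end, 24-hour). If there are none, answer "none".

Hassan free within 08:30–19:00: 08:30–11:30, 12:30–13:30, 17:45–18:00.
Hassan ∩ Ulrich: 08:30–09:15, 09:45–10:45, 12:30–13:30.
Windows ≥ 45 min: 08:30–09:15, 09:45–10:45, 12:30–13:30.

08:30–09:15, 09:45–10:45, 12:30–13:30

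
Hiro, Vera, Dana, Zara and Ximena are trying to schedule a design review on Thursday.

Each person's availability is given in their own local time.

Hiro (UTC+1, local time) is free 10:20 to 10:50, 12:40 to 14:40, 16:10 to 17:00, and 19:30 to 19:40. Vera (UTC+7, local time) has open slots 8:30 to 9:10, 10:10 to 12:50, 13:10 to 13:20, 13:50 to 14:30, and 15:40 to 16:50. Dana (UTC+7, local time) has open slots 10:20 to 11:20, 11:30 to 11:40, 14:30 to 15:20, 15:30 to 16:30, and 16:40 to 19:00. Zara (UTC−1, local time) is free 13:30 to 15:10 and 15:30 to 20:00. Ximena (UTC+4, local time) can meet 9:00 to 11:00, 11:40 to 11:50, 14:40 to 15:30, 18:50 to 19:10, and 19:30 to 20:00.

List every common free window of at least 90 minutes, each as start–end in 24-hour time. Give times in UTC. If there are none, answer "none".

Hiro → UTC: 09:20–09:50, 11:40–13:40, 15:10–16:00, 18:30–18:40.
Vera → UTC: 01:30–02:10, 03:10–05:50, 06:10–06:20, 06:50–07:30, 08:40–09:50.
Dana → UTC: 03:20–04:20, 04:30–04:40, 07:30–08:20, 08:30–09:30, 09:40–12:00.
Zara → UTC: 14:30–16:10, 16:30–21:00.
Ximena → UTC: 05:00–07:00, 07:40–07:50, 10:40–11:30, 14:50–15:10, 15:30–16:00.
Hiro ∩ Vera: 09:20–09:50.
Hiro ∩ Vera ∩ Dana: 09:20–09:30, 09:40–09:50.
Hiro ∩ Vera ∩ Dana ∩ Zara: (none).
Hiro ∩ Vera ∩ Dana ∩ Zara ∩ Ximena: (none).
Windows ≥ 90 min: (none).

none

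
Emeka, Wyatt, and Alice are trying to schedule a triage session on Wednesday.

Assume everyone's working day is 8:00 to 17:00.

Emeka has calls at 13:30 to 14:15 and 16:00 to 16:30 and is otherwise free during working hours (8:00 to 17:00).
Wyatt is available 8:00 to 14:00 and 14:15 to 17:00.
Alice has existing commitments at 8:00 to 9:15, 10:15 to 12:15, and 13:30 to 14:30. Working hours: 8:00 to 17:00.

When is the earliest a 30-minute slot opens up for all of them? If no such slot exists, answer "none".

09:15

Emeka free within 08:00–17:00: 08:00–13:30, 14:15–16:00, 16:30–17:00.
Alice free within 08:00–17:00: 09:15–10:15, 12:15–13:30, 14:30–17:00.
Emeka ∩ Wyatt: 08:00–13:30, 14:15–16:00, 16:30–17:00.
Emeka ∩ Wyatt ∩ Alice: 09:15–10:15, 12:15–13:30, 14:30–16:00, 16:30–17:00.
Windows ≥ 30 min: 09:15–10:15, 12:15–13:30, 14:30–16:00, 16:30–17:00.
Earliest such window starts at 09:15.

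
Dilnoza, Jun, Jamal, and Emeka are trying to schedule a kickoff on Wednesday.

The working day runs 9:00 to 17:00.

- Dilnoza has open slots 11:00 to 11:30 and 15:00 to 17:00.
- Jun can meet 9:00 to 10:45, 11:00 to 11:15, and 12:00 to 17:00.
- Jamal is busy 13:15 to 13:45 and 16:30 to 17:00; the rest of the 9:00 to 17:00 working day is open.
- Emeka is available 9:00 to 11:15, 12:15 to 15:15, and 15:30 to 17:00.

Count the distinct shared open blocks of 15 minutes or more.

Jamal free within 09:00–17:00: 09:00–13:15, 13:45–16:30.
Dilnoza ∩ Jun: 11:00–11:15, 15:00–17:00.
Dilnoza ∩ Jun ∩ Jamal: 11:00–11:15, 15:00–16:30.
Dilnoza ∩ Jun ∩ Jamal ∩ Emeka: 11:00–11:15, 15:00–15:15, 15:30–16:30.
Windows ≥ 15 min: 11:00–11:15, 15:00–15:15, 15:30–16:30.
That's 3 windows.

3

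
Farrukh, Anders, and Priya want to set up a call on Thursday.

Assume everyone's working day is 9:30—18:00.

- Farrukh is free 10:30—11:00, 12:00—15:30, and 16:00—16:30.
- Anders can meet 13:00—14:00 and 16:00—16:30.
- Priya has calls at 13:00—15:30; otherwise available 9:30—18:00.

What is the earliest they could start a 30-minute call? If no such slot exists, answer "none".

Priya free within 09:30–18:00: 09:30–13:00, 15:30–18:00.
Farrukh ∩ Anders: 13:00–14:00, 16:00–16:30.
Farrukh ∩ Anders ∩ Priya: 16:00–16:30.
Windows ≥ 30 min: 16:00–16:30.
Earliest such window starts at 16:00.

16:00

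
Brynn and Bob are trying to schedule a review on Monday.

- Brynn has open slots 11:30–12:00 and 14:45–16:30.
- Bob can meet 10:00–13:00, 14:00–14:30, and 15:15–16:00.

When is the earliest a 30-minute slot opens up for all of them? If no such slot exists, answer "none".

Brynn ∩ Bob: 11:30–12:00, 15:15–16:00.
Windows ≥ 30 min: 11:30–12:00, 15:15–16:00.
Earliest such window starts at 11:30.

11:30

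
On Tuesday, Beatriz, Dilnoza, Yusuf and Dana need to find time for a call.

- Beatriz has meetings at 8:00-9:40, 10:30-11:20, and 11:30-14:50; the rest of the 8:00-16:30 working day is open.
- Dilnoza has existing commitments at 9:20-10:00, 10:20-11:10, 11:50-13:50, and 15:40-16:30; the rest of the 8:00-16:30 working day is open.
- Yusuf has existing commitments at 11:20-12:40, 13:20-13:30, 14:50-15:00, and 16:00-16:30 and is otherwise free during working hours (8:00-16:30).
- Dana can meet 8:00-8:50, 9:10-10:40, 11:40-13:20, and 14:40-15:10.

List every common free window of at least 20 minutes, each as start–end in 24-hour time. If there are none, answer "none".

10:00–10:20

Beatriz free within 08:00–16:30: 09:40–10:30, 11:20–11:30, 14:50–16:30.
Dilnoza free within 08:00–16:30: 08:00–09:20, 10:00–10:20, 11:10–11:50, 13:50–15:40.
Yusuf free within 08:00–16:30: 08:00–11:20, 12:40–13:20, 13:30–14:50, 15:00–16:00.
Beatriz ∩ Dilnoza: 10:00–10:20, 11:20–11:30, 14:50–15:40.
Beatriz ∩ Dilnoza ∩ Yusuf: 10:00–10:20, 15:00–15:40.
Beatriz ∩ Dilnoza ∩ Yusuf ∩ Dana: 10:00–10:20, 15:00–15:10.
Windows ≥ 20 min: 10:00–10:20.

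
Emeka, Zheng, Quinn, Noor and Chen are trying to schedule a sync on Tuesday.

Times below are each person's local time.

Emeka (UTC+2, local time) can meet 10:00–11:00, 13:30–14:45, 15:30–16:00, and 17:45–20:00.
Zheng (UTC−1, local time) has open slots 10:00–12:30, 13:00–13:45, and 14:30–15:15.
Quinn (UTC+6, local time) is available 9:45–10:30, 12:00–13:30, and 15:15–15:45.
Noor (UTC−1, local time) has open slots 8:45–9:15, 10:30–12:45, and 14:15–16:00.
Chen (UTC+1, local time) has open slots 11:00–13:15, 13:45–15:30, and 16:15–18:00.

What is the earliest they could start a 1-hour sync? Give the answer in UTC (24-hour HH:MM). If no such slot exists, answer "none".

Emeka → UTC: 08:00–09:00, 11:30–12:45, 13:30–14:00, 15:45–18:00.
Zheng → UTC: 11:00–13:30, 14:00–14:45, 15:30–16:15.
Quinn → UTC: 03:45–04:30, 06:00–07:30, 09:15–09:45.
Noor → UTC: 09:45–10:15, 11:30–13:45, 15:15–17:00.
Chen → UTC: 10:00–12:15, 12:45–14:30, 15:15–17:00.
Emeka ∩ Zheng: 11:30–12:45, 15:45–16:15.
Emeka ∩ Zheng ∩ Quinn: (none).
Emeka ∩ Zheng ∩ Quinn ∩ Noor: (none).
Emeka ∩ Zheng ∩ Quinn ∩ Noor ∩ Chen: (none).
Windows ≥ 60 min: (none).

none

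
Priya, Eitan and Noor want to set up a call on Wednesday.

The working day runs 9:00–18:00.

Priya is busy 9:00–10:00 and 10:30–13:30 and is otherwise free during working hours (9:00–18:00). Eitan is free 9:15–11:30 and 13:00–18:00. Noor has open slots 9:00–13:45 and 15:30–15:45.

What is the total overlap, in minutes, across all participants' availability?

60 minutes

Priya free within 09:00–18:00: 10:00–10:30, 13:30–18:00.
Priya ∩ Eitan: 10:00–10:30, 13:30–18:00.
Priya ∩ Eitan ∩ Noor: 10:00–10:30, 13:30–13:45, 15:30–15:45.
Total common minutes: 30 + 15 + 15 = 60.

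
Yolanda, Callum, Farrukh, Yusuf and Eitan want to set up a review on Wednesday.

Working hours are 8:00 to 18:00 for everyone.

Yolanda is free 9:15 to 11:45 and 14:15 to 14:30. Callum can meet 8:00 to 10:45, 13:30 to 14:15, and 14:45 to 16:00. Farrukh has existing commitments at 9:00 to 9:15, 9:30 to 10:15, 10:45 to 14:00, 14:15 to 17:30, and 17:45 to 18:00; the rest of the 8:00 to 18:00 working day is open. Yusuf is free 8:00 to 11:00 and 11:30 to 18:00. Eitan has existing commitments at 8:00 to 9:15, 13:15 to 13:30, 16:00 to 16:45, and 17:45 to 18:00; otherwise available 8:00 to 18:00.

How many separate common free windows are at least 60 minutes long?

Farrukh free within 08:00–18:00: 08:00–09:00, 09:15–09:30, 10:15–10:45, 14:00–14:15, 17:30–17:45.
Eitan free within 08:00–18:00: 09:15–13:15, 13:30–16:00, 16:45–17:45.
Yolanda ∩ Callum: 09:15–10:45.
Yolanda ∩ Callum ∩ Farrukh: 09:15–09:30, 10:15–10:45.
Yolanda ∩ Callum ∩ Farrukh ∩ Yusuf: 09:15–09:30, 10:15–10:45.
Yolanda ∩ Callum ∩ Farrukh ∩ Yusuf ∩ Eitan: 09:15–09:30, 10:15–10:45.
Windows ≥ 60 min: (none).
That's 0 windows.

0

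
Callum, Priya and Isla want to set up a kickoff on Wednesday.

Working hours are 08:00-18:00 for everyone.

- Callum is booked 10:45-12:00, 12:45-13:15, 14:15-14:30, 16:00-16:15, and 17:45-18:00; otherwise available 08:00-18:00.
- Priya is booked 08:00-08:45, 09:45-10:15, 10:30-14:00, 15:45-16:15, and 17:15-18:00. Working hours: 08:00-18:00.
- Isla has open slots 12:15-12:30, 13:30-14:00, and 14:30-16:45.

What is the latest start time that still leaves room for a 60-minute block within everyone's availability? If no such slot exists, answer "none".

Callum free within 08:00–18:00: 08:00–10:45, 12:00–12:45, 13:15–14:15, 14:30–16:00, 16:15–17:45.
Priya free within 08:00–18:00: 08:45–09:45, 10:15–10:30, 14:00–15:45, 16:15–17:15.
Callum ∩ Priya: 08:45–09:45, 10:15–10:30, 14:00–14:15, 14:30–15:45, 16:15–17:15.
Callum ∩ Priya ∩ Isla: 14:30–15:45, 16:15–16:45.
Windows ≥ 60 min: 14:30–15:45.
Latest start in the last window 14:30–15:45 is 15:45 − 60 min = 14:45.

14:45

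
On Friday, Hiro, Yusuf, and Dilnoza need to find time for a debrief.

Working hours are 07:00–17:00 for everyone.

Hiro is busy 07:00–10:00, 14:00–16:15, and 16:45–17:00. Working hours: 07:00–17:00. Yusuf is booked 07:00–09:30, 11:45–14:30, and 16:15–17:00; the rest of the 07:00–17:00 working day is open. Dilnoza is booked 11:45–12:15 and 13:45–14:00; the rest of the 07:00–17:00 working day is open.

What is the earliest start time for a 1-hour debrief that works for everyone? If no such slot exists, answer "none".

10:00

Hiro free within 07:00–17:00: 10:00–14:00, 16:15–16:45.
Yusuf free within 07:00–17:00: 09:30–11:45, 14:30–16:15.
Dilnoza free within 07:00–17:00: 07:00–11:45, 12:15–13:45, 14:00–17:00.
Hiro ∩ Yusuf: 10:00–11:45.
Hiro ∩ Yusuf ∩ Dilnoza: 10:00–11:45.
Windows ≥ 60 min: 10:00–11:45.
Earliest such window starts at 10:00.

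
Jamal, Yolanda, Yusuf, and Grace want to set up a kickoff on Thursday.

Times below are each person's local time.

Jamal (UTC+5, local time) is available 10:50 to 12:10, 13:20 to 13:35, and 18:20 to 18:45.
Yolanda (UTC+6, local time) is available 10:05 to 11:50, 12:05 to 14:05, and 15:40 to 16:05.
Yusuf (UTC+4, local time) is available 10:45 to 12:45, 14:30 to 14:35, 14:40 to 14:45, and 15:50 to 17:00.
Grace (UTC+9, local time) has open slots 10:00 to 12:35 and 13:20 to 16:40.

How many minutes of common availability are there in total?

25 minutes

Jamal → UTC: 05:50–07:10, 08:20–08:35, 13:20–13:45.
Yolanda → UTC: 04:05–05:50, 06:05–08:05, 09:40–10:05.
Yusuf → UTC: 06:45–08:45, 10:30–10:35, 10:40–10:45, 11:50–13:00.
Grace → UTC: 01:00–03:35, 04:20–07:40.
Jamal ∩ Yolanda: 06:05–07:10.
Jamal ∩ Yolanda ∩ Yusuf: 06:45–07:10.
Jamal ∩ Yolanda ∩ Yusuf ∩ Grace: 06:45–07:10.
Total common minutes: 25.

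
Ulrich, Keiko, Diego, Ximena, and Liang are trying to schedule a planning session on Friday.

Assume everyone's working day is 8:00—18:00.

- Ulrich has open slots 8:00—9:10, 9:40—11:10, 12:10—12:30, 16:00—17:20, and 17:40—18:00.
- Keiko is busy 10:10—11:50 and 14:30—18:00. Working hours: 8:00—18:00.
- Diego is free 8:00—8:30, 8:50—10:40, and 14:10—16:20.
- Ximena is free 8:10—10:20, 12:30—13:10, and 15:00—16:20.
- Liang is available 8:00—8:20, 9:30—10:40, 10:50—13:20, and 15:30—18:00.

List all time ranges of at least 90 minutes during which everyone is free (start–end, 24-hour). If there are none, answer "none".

Keiko free within 08:00–18:00: 08:00–10:10, 11:50–14:30.
Ulrich ∩ Keiko: 08:00–09:10, 09:40–10:10, 12:10–12:30.
Ulrich ∩ Keiko ∩ Diego: 08:00–08:30, 08:50–09:10, 09:40–10:10.
Ulrich ∩ Keiko ∩ Diego ∩ Ximena: 08:10–08:30, 08:50–09:10, 09:40–10:10.
Ulrich ∩ Keiko ∩ Diego ∩ Ximena ∩ Liang: 08:10–08:20, 09:40–10:10.
Windows ≥ 90 min: (none).

none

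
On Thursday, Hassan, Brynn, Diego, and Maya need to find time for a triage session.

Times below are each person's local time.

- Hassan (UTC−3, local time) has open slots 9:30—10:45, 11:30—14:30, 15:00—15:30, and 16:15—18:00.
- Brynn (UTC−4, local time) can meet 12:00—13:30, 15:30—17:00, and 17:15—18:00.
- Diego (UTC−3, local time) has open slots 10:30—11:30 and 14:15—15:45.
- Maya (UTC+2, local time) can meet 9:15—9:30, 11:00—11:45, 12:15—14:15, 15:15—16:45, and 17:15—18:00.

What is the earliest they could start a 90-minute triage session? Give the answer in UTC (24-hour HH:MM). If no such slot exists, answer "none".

none

Hassan → UTC: 12:30–13:45, 14:30–17:30, 18:00–18:30, 19:15–21:00.
Brynn → UTC: 16:00–17:30, 19:30–21:00, 21:15–22:00.
Diego → UTC: 13:30–14:30, 17:15–18:45.
Maya → UTC: 07:15–07:30, 09:00–09:45, 10:15–12:15, 13:15–14:45, 15:15–16:00.
Hassan ∩ Brynn: 16:00–17:30, 19:30–21:00.
Hassan ∩ Brynn ∩ Diego: 17:15–17:30.
Hassan ∩ Brynn ∩ Diego ∩ Maya: (none).
Windows ≥ 90 min: (none).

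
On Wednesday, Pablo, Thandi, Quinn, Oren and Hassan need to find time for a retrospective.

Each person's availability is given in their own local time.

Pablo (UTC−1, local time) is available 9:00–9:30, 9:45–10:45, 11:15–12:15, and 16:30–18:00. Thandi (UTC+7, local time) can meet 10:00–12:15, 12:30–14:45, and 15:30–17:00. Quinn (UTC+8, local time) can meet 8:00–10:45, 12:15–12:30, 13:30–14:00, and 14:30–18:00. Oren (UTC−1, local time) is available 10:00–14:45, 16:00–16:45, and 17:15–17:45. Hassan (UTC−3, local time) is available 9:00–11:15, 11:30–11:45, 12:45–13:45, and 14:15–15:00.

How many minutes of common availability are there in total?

0 minutes

Pablo → UTC: 10:00–10:30, 10:45–11:45, 12:15–13:15, 17:30–19:00.
Thandi → UTC: 03:00–05:15, 05:30–07:45, 08:30–10:00.
Quinn → UTC: 00:00–02:45, 04:15–04:30, 05:30–06:00, 06:30–10:00.
Oren → UTC: 11:00–15:45, 17:00–17:45, 18:15–18:45.
Hassan → UTC: 12:00–14:15, 14:30–14:45, 15:45–16:45, 17:15–18:00.
Pablo ∩ Thandi: (none).
Pablo ∩ Thandi ∩ Quinn: (none).
Pablo ∩ Thandi ∩ Quinn ∩ Oren: (none).
Pablo ∩ Thandi ∩ Quinn ∩ Oren ∩ Hassan: (none).
Total common minutes: 0.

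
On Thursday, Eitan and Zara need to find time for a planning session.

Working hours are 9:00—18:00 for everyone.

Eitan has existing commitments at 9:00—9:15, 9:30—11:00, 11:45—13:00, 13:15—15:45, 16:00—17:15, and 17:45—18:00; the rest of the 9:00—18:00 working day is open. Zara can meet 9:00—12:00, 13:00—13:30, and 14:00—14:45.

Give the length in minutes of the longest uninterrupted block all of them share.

45 minutes

Eitan free within 09:00–18:00: 09:15–09:30, 11:00–11:45, 13:00–13:15, 15:45–16:00, 17:15–17:45.
Eitan ∩ Zara: 09:15–09:30, 11:00–11:45, 13:00–13:15.
Common window lengths: 15, 45, 15 min; longest is 45.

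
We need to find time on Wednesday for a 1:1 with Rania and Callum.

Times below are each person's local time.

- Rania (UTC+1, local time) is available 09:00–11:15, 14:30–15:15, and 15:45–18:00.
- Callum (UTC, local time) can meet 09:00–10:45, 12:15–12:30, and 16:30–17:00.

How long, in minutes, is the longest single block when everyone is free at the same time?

Rania → UTC: 08:00–10:15, 13:30–14:15, 14:45–17:00.
Callum → UTC: 09:00–10:45, 12:15–12:30, 16:30–17:00.
Rania ∩ Callum: 09:00–10:15, 16:30–17:00.
Common window lengths: 75, 30 min; longest is 75.

75 minutes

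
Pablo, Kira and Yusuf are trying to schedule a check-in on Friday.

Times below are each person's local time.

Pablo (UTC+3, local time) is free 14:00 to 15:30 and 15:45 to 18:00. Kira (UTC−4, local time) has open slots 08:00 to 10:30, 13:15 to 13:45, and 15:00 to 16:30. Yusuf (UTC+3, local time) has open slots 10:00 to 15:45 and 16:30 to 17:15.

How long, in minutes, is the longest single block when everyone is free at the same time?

45 minutes

Pablo → UTC: 11:00–12:30, 12:45–15:00.
Kira → UTC: 12:00–14:30, 17:15–17:45, 19:00–20:30.
Yusuf → UTC: 07:00–12:45, 13:30–14:15.
Pablo ∩ Kira: 12:00–12:30, 12:45–14:30.
Pablo ∩ Kira ∩ Yusuf: 12:00–12:30, 13:30–14:15.
Common window lengths: 30, 45 min; longest is 45.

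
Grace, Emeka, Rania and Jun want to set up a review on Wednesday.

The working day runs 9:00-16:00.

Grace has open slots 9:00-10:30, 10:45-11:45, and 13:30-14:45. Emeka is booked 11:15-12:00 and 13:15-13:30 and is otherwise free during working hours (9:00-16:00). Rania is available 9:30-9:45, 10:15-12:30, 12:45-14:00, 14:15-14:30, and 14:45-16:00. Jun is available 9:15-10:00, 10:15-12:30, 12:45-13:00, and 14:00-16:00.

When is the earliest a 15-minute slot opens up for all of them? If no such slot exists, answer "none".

Emeka free within 09:00–16:00: 09:00–11:15, 12:00–13:15, 13:30–16:00.
Grace ∩ Emeka: 09:00–10:30, 10:45–11:15, 13:30–14:45.
Grace ∩ Emeka ∩ Rania: 09:30–09:45, 10:15–10:30, 10:45–11:15, 13:30–14:00, 14:15–14:30.
Grace ∩ Emeka ∩ Rania ∩ Jun: 09:30–09:45, 10:15–10:30, 10:45–11:15, 14:15–14:30.
Windows ≥ 15 min: 09:30–09:45, 10:15–10:30, 10:45–11:15, 14:15–14:30.
Earliest such window starts at 09:30.

09:30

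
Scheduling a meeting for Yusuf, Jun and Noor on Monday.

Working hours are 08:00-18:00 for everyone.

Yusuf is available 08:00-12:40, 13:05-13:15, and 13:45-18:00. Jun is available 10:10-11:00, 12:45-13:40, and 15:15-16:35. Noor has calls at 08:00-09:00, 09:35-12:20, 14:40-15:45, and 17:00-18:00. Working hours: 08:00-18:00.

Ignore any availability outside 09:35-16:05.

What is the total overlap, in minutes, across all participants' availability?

Noor free within 08:00–18:00: 09:00–09:35, 12:20–14:40, 15:45–17:00.
Yusuf ∩ Jun: 10:10–11:00, 13:05–13:15, 15:15–16:35.
Yusuf ∩ Jun ∩ Noor: 13:05–13:15, 15:45–16:35.
Restricted to 09:35–16:05: 13:05–13:15, 15:45–16:05.
Total common minutes: 10 + 20 = 30.

30 minutes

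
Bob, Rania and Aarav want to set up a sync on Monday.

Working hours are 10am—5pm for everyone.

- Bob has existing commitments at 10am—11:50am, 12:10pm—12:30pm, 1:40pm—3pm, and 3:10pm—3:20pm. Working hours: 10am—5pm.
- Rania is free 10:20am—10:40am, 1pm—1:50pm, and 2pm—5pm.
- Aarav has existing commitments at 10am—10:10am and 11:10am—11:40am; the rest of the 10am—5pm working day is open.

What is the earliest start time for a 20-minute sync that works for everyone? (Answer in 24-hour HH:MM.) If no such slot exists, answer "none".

Bob free within 10:00–17:00: 11:50–12:10, 12:30–13:40, 15:00–15:10, 15:20–17:00.
Aarav free within 10:00–17:00: 10:10–11:10, 11:40–17:00.
Bob ∩ Rania: 13:00–13:40, 15:00–15:10, 15:20–17:00.
Bob ∩ Rania ∩ Aarav: 13:00–13:40, 15:00–15:10, 15:20–17:00.
Windows ≥ 20 min: 13:00–13:40, 15:20–17:00.
Earliest such window starts at 13:00.

13:00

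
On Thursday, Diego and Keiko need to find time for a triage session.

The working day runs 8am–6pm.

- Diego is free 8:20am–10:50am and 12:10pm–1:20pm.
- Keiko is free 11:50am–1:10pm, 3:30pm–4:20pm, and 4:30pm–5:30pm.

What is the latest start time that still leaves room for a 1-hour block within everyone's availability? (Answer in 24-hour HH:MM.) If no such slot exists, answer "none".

Diego ∩ Keiko: 12:10–13:10.
Windows ≥ 60 min: 12:10–13:10.
Latest start in the last window 12:10–13:10 is 13:10 − 60 min = 12:10.

12:10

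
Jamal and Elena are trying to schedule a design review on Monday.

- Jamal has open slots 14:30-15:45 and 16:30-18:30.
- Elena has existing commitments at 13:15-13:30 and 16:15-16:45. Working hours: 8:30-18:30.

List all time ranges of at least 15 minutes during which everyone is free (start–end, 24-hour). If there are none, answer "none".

Elena free within 08:30–18:30: 08:30–13:15, 13:30–16:15, 16:45–18:30.
Jamal ∩ Elena: 14:30–15:45, 16:45–18:30.
Windows ≥ 15 min: 14:30–15:45, 16:45–18:30.

14:30–15:45, 16:45–18:30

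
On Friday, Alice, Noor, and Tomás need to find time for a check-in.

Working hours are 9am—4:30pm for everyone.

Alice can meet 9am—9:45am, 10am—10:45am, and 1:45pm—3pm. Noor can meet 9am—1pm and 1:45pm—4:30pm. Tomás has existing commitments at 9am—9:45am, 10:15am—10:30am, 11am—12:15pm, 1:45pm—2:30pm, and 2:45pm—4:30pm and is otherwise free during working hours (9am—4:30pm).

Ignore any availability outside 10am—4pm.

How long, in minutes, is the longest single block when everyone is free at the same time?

15 minutes

Tomás free within 09:00–16:30: 09:45–10:15, 10:30–11:00, 12:15–13:45, 14:30–14:45.
Alice ∩ Noor: 09:00–09:45, 10:00–10:45, 13:45–15:00.
Alice ∩ Noor ∩ Tomás: 10:00–10:15, 10:30–10:45, 14:30–14:45.
Restricted to 10:00–16:00: 10:00–10:15, 10:30–10:45, 14:30–14:45.
Common window lengths: 15, 15, 15 min; longest is 15.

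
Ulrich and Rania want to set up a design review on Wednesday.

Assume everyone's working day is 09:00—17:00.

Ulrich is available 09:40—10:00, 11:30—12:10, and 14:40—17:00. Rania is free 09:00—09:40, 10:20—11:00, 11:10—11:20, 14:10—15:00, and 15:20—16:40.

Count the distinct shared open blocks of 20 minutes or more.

Ulrich ∩ Rania: 14:40–15:00, 15:20–16:40.
Windows ≥ 20 min: 14:40–15:00, 15:20–16:40.
That's 2 windows.

2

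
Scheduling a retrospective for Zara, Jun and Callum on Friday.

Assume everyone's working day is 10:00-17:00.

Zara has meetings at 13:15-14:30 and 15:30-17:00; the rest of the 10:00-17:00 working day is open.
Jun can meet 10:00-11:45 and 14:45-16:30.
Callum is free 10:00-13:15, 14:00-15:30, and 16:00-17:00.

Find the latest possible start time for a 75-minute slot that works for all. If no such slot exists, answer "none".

Zara free within 10:00–17:00: 10:00–13:15, 14:30–15:30.
Zara ∩ Jun: 10:00–11:45, 14:45–15:30.
Zara ∩ Jun ∩ Callum: 10:00–11:45, 14:45–15:30.
Windows ≥ 75 min: 10:00–11:45.
Latest start in the last window 10:00–11:45 is 11:45 − 75 min = 10:30.

10:30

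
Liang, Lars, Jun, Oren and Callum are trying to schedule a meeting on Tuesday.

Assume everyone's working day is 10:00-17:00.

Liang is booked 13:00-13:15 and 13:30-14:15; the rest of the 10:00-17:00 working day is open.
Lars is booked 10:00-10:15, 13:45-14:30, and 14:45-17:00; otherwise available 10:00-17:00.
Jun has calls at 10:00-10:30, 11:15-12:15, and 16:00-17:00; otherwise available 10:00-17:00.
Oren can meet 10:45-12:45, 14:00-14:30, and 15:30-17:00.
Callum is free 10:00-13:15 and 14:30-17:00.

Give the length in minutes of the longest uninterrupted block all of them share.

Liang free within 10:00–17:00: 10:00–13:00, 13:15–13:30, 14:15–17:00.
Lars free within 10:00–17:00: 10:15–13:45, 14:30–14:45.
Jun free within 10:00–17:00: 10:30–11:15, 12:15–16:00.
Liang ∩ Lars: 10:15–13:00, 13:15–13:30, 14:30–14:45.
Liang ∩ Lars ∩ Jun: 10:30–11:15, 12:15–13:00, 13:15–13:30, 14:30–14:45.
Liang ∩ Lars ∩ Jun ∩ Oren: 10:45–11:15, 12:15–12:45.
Liang ∩ Lars ∩ Jun ∩ Oren ∩ Callum: 10:45–11:15, 12:15–12:45.
Common window lengths: 30, 30 min; longest is 30.

30 minutes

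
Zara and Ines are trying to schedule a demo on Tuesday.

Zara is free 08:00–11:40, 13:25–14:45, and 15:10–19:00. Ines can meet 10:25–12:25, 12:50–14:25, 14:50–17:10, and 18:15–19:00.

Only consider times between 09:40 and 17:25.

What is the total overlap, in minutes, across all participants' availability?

Zara ∩ Ines: 10:25–11:40, 13:25–14:25, 15:10–17:10, 18:15–19:00.
Restricted to 09:40–17:25: 10:25–11:40, 13:25–14:25, 15:10–17:10.
Total common minutes: 75 + 60 + 120 = 255.

255 minutes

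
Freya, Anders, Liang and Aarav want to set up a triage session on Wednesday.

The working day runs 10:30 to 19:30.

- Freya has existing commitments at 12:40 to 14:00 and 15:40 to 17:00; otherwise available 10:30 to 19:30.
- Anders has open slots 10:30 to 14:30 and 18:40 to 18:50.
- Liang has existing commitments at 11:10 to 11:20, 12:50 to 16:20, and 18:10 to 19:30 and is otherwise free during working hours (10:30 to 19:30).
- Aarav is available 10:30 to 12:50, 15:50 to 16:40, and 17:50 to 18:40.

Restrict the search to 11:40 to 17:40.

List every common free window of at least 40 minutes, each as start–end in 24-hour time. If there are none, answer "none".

Freya free within 10:30–19:30: 10:30–12:40, 14:00–15:40, 17:00–19:30.
Liang free within 10:30–19:30: 10:30–11:10, 11:20–12:50, 16:20–18:10.
Freya ∩ Anders: 10:30–12:40, 14:00–14:30, 18:40–18:50.
Freya ∩ Anders ∩ Liang: 10:30–11:10, 11:20–12:40.
Freya ∩ Anders ∩ Liang ∩ Aarav: 10:30–11:10, 11:20–12:40.
Restricted to 11:40–17:40: 11:40–12:40.
Windows ≥ 40 min: 11:40–12:40.

11:40–12:40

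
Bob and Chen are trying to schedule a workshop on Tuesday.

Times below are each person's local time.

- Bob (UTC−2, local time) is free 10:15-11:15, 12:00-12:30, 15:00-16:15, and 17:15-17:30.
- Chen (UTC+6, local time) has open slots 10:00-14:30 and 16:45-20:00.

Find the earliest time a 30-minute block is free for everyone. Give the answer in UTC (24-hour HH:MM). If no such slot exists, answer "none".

Bob → UTC: 12:15–13:15, 14:00–14:30, 17:00–18:15, 19:15–19:30.
Chen → UTC: 04:00–08:30, 10:45–14:00.
Bob ∩ Chen: 12:15–13:15.
Windows ≥ 30 min: 12:15–13:15.
Earliest such window starts at 12:15.

12:15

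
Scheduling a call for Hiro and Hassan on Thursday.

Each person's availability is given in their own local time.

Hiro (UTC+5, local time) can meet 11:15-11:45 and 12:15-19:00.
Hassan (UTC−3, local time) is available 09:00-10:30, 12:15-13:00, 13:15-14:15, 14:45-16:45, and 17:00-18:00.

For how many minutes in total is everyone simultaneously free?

90 minutes

Hiro → UTC: 06:15–06:45, 07:15–14:00.
Hassan → UTC: 12:00–13:30, 15:15–16:00, 16:15–17:15, 17:45–19:45, 20:00–21:00.
Hiro ∩ Hassan: 12:00–13:30.
Total common minutes: 90.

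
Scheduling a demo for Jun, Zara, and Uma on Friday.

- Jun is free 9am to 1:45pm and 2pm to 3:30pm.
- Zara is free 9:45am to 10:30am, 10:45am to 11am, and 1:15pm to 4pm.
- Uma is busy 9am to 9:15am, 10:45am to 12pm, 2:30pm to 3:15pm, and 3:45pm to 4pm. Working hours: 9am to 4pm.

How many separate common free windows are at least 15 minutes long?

Uma free within 09:00–16:00: 09:15–10:45, 12:00–14:30, 15:15–15:45.
Jun ∩ Zara: 09:45–10:30, 10:45–11:00, 13:15–13:45, 14:00–15:30.
Jun ∩ Zara ∩ Uma: 09:45–10:30, 13:15–13:45, 14:00–14:30, 15:15–15:30.
Windows ≥ 15 min: 09:45–10:30, 13:15–13:45, 14:00–14:30, 15:15–15:30.
That's 4 windows.

4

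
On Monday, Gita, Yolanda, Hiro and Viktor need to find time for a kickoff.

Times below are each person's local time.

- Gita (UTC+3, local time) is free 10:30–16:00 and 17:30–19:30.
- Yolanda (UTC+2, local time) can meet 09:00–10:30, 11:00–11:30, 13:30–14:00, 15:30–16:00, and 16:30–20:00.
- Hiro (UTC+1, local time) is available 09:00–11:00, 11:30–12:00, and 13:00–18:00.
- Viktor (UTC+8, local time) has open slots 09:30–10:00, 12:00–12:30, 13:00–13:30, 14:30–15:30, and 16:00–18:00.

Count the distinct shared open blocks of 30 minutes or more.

2

Gita → UTC: 07:30–13:00, 14:30–16:30.
Yolanda → UTC: 07:00–08:30, 09:00–09:30, 11:30–12:00, 13:30–14:00, 14:30–18:00.
Hiro → UTC: 08:00–10:00, 10:30–11:00, 12:00–17:00.
Viktor → UTC: 01:30–02:00, 04:00–04:30, 05:00–05:30, 06:30–07:30, 08:00–10:00.
Gita ∩ Yolanda: 07:30–08:30, 09:00–09:30, 11:30–12:00, 14:30–16:30.
Gita ∩ Yolanda ∩ Hiro: 08:00–08:30, 09:00–09:30, 14:30–16:30.
Gita ∩ Yolanda ∩ Hiro ∩ Viktor: 08:00–08:30, 09:00–09:30.
Windows ≥ 30 min: 08:00–08:30, 09:00–09:30.
That's 2 windows.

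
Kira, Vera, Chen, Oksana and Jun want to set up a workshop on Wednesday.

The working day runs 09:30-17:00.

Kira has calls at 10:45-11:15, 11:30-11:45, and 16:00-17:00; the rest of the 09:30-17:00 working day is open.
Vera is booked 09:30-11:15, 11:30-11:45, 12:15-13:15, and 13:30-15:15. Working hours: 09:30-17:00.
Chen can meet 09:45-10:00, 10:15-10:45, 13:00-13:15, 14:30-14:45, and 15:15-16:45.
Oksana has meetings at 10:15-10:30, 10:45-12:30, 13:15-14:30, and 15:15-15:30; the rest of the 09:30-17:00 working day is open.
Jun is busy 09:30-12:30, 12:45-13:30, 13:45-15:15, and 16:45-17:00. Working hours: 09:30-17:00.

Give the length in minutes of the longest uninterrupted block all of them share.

30 minutes

Kira free within 09:30–17:00: 09:30–10:45, 11:15–11:30, 11:45–16:00.
Vera free within 09:30–17:00: 11:15–11:30, 11:45–12:15, 13:15–13:30, 15:15–17:00.
Oksana free within 09:30–17:00: 09:30–10:15, 10:30–10:45, 12:30–13:15, 14:30–15:15, 15:30–17:00.
Jun free within 09:30–17:00: 12:30–12:45, 13:30–13:45, 15:15–16:45.
Kira ∩ Vera: 11:15–11:30, 11:45–12:15, 13:15–13:30, 15:15–16:00.
Kira ∩ Vera ∩ Chen: 15:15–16:00.
Kira ∩ Vera ∩ Chen ∩ Oksana: 15:30–16:00.
Kira ∩ Vera ∩ Chen ∩ Oksana ∩ Jun: 15:30–16:00.
Single common window of 30 minutes.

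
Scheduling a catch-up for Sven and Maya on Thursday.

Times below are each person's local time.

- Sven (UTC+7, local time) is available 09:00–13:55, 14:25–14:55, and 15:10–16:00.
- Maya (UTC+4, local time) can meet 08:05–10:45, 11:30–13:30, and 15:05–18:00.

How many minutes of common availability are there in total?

235 minutes

Sven → UTC: 02:00–06:55, 07:25–07:55, 08:10–09:00.
Maya → UTC: 04:05–06:45, 07:30–09:30, 11:05–14:00.
Sven ∩ Maya: 04:05–06:45, 07:30–07:55, 08:10–09:00.
Total common minutes: 160 + 25 + 50 = 235.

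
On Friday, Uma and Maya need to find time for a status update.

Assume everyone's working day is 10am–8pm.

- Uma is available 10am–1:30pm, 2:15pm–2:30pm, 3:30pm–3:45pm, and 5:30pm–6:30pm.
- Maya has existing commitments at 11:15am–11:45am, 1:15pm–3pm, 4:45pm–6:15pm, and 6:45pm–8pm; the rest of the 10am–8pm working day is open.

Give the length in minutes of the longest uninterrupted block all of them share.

Maya free within 10:00–20:00: 10:00–11:15, 11:45–13:15, 15:00–16:45, 18:15–18:45.
Uma ∩ Maya: 10:00–11:15, 11:45–13:15, 15:30–15:45, 18:15–18:30.
Common window lengths: 75, 90, 15, 15 min; longest is 90.

90 minutes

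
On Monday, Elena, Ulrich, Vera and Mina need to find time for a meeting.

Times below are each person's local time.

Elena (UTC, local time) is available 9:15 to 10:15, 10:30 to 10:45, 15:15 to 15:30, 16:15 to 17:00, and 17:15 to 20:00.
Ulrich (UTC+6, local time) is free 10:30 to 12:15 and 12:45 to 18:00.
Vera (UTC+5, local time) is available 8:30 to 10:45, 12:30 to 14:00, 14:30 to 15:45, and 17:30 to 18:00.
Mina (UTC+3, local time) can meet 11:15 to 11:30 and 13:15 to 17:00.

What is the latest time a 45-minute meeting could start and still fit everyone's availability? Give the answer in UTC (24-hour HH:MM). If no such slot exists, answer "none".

none

Elena → UTC: 09:15–10:15, 10:30–10:45, 15:15–15:30, 16:15–17:00, 17:15–20:00.
Ulrich → UTC: 04:30–06:15, 06:45–12:00.
Vera → UTC: 03:30–05:45, 07:30–09:00, 09:30–10:45, 12:30–13:00.
Mina → UTC: 08:15–08:30, 10:15–14:00.
Elena ∩ Ulrich: 09:15–10:15, 10:30–10:45.
Elena ∩ Ulrich ∩ Vera: 09:30–10:15, 10:30–10:45.
Elena ∩ Ulrich ∩ Vera ∩ Mina: 10:30–10:45.
Windows ≥ 45 min: (none).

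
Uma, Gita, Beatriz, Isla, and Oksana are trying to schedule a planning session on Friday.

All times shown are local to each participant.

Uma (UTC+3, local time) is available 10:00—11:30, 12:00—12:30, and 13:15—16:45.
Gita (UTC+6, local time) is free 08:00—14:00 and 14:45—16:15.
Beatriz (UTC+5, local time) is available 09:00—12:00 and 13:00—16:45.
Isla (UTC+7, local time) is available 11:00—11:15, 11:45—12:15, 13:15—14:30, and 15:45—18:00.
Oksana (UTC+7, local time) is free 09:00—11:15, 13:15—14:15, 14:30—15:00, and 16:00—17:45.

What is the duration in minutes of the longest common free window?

30 minutes

Uma → UTC: 07:00–08:30, 09:00–09:30, 10:15–13:45.
Gita → UTC: 02:00–08:00, 08:45–10:15.
Beatriz → UTC: 04:00–07:00, 08:00–11:45.
Isla → UTC: 04:00–04:15, 04:45–05:15, 06:15–07:30, 08:45–11:00.
Oksana → UTC: 02:00–04:15, 06:15–07:15, 07:30–08:00, 09:00–10:45.
Uma ∩ Gita: 07:00–08:00, 09:00–09:30.
Uma ∩ Gita ∩ Beatriz: 09:00–09:30.
Uma ∩ Gita ∩ Beatriz ∩ Isla: 09:00–09:30.
Uma ∩ Gita ∩ Beatriz ∩ Isla ∩ Oksana: 09:00–09:30.
Single common window of 30 minutes.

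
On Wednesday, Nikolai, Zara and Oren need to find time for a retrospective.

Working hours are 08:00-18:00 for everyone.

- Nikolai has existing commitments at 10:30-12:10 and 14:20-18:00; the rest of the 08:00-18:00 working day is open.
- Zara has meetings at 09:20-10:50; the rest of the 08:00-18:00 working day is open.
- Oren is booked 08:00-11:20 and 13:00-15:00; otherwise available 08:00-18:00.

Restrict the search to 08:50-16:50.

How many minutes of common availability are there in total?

Nikolai free within 08:00–18:00: 08:00–10:30, 12:10–14:20.
Zara free within 08:00–18:00: 08:00–09:20, 10:50–18:00.
Oren free within 08:00–18:00: 11:20–13:00, 15:00–18:00.
Nikolai ∩ Zara: 08:00–09:20, 12:10–14:20.
Nikolai ∩ Zara ∩ Oren: 12:10–13:00.
Restricted to 08:50–16:50: 12:10–13:00.
Total common minutes: 50.

50 minutes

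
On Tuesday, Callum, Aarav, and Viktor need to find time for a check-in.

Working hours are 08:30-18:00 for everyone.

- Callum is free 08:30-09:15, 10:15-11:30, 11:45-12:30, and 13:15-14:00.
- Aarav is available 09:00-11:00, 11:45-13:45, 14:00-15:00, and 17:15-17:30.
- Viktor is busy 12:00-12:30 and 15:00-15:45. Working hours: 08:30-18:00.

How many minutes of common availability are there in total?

105 minutes

Viktor free within 08:30–18:00: 08:30–12:00, 12:30–15:00, 15:45–18:00.
Callum ∩ Aarav: 09:00–09:15, 10:15–11:00, 11:45–12:30, 13:15–13:45.
Callum ∩ Aarav ∩ Viktor: 09:00–09:15, 10:15–11:00, 11:45–12:00, 13:15–13:45.
Total common minutes: 15 + 45 + 15 + 30 = 105.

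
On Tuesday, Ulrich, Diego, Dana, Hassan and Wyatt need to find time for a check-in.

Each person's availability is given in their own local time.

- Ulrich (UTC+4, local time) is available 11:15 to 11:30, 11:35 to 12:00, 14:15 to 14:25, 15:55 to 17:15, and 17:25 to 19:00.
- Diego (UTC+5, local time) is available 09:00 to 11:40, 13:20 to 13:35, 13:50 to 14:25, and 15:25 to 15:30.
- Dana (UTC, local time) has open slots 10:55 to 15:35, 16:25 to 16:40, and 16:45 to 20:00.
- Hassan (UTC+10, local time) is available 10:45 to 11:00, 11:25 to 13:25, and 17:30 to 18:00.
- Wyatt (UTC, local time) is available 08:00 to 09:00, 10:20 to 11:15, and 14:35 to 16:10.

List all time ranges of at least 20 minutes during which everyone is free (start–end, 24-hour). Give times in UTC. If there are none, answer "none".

Ulrich → UTC: 07:15–07:30, 07:35–08:00, 10:15–10:25, 11:55–13:15, 13:25–15:00.
Diego → UTC: 04:00–06:40, 08:20–08:35, 08:50–09:25, 10:25–10:30.
Dana → UTC: 10:55–15:35, 16:25–16:40, 16:45–20:00.
Hassan → UTC: 00:45–01:00, 01:25–03:25, 07:30–08:00.
Wyatt → UTC: 08:00–09:00, 10:20–11:15, 14:35–16:10.
Ulrich ∩ Diego: (none).
Ulrich ∩ Diego ∩ Dana: (none).
Ulrich ∩ Diego ∩ Dana ∩ Hassan: (none).
Ulrich ∩ Diego ∩ Dana ∩ Hassan ∩ Wyatt: (none).
Windows ≥ 20 min: (none).

none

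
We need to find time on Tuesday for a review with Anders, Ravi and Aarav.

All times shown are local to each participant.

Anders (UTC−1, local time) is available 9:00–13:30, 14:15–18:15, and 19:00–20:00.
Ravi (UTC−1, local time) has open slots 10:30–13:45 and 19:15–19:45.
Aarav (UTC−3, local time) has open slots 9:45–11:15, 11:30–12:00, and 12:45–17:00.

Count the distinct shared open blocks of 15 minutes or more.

Anders → UTC: 10:00–14:30, 15:15–19:15, 20:00–21:00.
Ravi → UTC: 11:30–14:45, 20:15–20:45.
Aarav → UTC: 12:45–14:15, 14:30–15:00, 15:45–20:00.
Anders ∩ Ravi: 11:30–14:30, 20:15–20:45.
Anders ∩ Ravi ∩ Aarav: 12:45–14:15.
Windows ≥ 15 min: 12:45–14:15.
That's 1 window.

1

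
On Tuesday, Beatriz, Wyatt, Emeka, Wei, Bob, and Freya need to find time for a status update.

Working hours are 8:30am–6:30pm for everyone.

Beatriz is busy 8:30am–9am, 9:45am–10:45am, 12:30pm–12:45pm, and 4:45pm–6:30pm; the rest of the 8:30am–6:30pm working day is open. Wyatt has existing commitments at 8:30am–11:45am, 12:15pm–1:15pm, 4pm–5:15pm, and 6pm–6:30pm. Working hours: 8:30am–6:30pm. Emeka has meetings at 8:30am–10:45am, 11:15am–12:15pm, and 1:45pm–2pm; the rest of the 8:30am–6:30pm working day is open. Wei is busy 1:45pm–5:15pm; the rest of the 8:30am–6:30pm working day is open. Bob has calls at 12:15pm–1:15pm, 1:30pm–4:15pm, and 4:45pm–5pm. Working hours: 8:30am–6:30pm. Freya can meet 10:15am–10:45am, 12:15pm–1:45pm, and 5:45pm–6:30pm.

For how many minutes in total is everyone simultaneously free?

15 minutes

Beatriz free within 08:30–18:30: 09:00–09:45, 10:45–12:30, 12:45–16:45.
Wyatt free within 08:30–18:30: 11:45–12:15, 13:15–16:00, 17:15–18:00.
Emeka free within 08:30–18:30: 10:45–11:15, 12:15–13:45, 14:00–18:30.
Wei free within 08:30–18:30: 08:30–13:45, 17:15–18:30.
Bob free within 08:30–18:30: 08:30–12:15, 13:15–13:30, 16:15–16:45, 17:00–18:30.
Beatriz ∩ Wyatt: 11:45–12:15, 13:15–16:00.
Beatriz ∩ Wyatt ∩ Emeka: 13:15–13:45, 14:00–16:00.
Beatriz ∩ Wyatt ∩ Emeka ∩ Wei: 13:15–13:45.
Beatriz ∩ Wyatt ∩ Emeka ∩ Wei ∩ Bob: 13:15–13:30.
Beatriz ∩ Wyatt ∩ Emeka ∩ Wei ∩ Bob ∩ Freya: 13:15–13:30.
Total common minutes: 15.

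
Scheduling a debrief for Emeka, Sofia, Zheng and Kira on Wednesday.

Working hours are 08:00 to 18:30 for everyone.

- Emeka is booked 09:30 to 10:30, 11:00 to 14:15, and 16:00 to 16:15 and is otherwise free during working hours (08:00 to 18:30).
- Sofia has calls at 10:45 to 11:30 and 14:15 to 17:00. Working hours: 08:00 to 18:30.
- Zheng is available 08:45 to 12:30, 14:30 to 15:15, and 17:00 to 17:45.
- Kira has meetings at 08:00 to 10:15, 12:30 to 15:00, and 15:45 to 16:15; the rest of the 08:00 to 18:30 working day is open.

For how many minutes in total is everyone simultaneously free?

60 minutes

Emeka free within 08:00–18:30: 08:00–09:30, 10:30–11:00, 14:15–16:00, 16:15–18:30.
Sofia free within 08:00–18:30: 08:00–10:45, 11:30–14:15, 17:00–18:30.
Kira free within 08:00–18:30: 10:15–12:30, 15:00–15:45, 16:15–18:30.
Emeka ∩ Sofia: 08:00–09:30, 10:30–10:45, 17:00–18:30.
Emeka ∩ Sofia ∩ Zheng: 08:45–09:30, 10:30–10:45, 17:00–17:45.
Emeka ∩ Sofia ∩ Zheng ∩ Kira: 10:30–10:45, 17:00–17:45.
Total common minutes: 15 + 45 = 60.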